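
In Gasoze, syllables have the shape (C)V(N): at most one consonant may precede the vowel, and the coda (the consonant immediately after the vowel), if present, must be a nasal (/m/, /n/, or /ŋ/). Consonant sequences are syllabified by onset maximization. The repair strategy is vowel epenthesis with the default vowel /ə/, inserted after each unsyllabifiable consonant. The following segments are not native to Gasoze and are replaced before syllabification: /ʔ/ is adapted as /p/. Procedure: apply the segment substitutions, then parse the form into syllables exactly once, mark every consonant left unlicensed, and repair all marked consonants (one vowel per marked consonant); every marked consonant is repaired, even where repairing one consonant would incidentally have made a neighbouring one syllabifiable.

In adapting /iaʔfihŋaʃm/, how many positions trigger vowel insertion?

4

After substitution the input is /iapfihŋaʃm/.
The unsyllabifiable consonants are /p/, /h/, /ʃ/, /m/; each receives one epenthetic vowel.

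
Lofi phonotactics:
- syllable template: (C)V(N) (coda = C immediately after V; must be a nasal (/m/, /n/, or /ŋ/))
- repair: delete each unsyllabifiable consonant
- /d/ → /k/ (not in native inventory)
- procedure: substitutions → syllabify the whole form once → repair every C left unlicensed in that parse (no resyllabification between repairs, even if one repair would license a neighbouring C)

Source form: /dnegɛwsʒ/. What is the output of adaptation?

negɛ

Substitution: /d/ → /k/, giving /knegɛwsʒ/.
The consonants /k/, /w/, /s/, /ʒ/ cannot be parsed into a legal (C)V(N) syllable (only a nasal (/m/, /n/, or /ŋ/) is licensed in coda position; onsets are limited to one consonant).
Deletion applies to /k/, /w/, /s/, /ʒ/.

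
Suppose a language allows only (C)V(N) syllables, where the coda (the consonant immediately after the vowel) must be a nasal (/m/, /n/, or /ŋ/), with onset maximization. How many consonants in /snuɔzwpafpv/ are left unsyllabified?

6

The consonants /s/, /z/, /w/, /f/, /p/, /v/ cannot be parsed into a legal (C)V(N) syllable (only a nasal (/m/, /n/, or /ŋ/) is licensed in coda position; onsets are limited to one consonant).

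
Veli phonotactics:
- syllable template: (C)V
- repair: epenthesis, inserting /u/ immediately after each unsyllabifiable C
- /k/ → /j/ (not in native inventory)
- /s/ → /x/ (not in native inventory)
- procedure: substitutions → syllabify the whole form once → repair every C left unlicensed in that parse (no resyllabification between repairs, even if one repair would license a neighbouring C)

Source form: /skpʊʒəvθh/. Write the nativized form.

xujupʊʒəvuθuhu

Substitution: /s/ → /x/, /k/ → /j/, giving /xjpʊʒəvθh/.
The consonants /x/, /j/, /v/, /θ/, /h/ cannot be parsed into a legal (C)V syllable (no codas are permitted; onsets are limited to one consonant).
Epenthesis after each stranded consonant: /x/ → /xu/, /j/ → /ju/, /v/ → /vu/, /θ/ → /θu/, /h/ → /hu/.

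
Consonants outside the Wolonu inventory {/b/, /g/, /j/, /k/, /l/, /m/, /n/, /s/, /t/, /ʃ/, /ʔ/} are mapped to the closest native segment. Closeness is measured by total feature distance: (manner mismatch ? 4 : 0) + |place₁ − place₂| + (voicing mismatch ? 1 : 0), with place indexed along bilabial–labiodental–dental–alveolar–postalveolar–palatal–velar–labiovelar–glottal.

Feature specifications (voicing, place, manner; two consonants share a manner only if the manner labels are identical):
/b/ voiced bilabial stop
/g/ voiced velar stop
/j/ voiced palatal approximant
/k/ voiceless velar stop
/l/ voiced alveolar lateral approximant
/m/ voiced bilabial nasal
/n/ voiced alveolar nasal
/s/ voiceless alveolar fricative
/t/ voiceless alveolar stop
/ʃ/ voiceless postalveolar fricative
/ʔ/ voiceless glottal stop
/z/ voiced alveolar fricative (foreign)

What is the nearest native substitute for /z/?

s

/s/ is closest: same manner (fricative), place distance 0 (alveolar→alveolar), voicing differs (+1); total 1. Next closest is /ʃ/ at distance 2.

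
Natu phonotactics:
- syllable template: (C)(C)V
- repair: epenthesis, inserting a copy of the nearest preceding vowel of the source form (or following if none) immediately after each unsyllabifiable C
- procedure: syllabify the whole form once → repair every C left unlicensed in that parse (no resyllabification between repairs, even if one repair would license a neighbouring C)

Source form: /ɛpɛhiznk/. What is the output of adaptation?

The consonants /z/, /n/, /k/ cannot be parsed into a legal (C)(C)V syllable (no codas are permitted; onsets may contain at most 2 consonants).
Inserting the epenthetic vowel yields /z/ → /zi/, /n/ → /ni/, /k/ → /ki/.

ɛpɛhiziniki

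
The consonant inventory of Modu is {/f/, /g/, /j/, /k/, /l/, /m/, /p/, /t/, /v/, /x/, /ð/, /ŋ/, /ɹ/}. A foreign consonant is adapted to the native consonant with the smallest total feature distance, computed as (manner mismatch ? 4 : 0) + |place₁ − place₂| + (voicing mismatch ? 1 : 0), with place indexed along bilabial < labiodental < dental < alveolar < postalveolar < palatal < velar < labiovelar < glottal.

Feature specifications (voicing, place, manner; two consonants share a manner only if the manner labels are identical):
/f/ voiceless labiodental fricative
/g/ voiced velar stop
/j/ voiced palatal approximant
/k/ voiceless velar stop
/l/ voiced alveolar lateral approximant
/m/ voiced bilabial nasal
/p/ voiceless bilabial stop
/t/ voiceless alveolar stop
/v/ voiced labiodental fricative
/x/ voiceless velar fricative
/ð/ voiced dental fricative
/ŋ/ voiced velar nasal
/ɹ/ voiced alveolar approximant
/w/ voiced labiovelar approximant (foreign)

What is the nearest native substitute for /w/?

j

/j/ is closest: same manner (approximant), place distance 2 (labiovelar→palatal), same voicing; total 2. Next closest is /ɹ/ at distance 4.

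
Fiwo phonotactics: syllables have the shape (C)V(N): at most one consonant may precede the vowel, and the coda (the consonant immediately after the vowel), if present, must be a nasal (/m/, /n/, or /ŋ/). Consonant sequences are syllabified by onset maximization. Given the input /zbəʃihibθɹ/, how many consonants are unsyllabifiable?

Under (C)V(N), the unsyllabifiable consonants are /z/, /b/, /θ/, /ɹ/ (only a nasal (/m/, /n/, or /ŋ/) is licensed in coda position; onsets are limited to one consonant).

4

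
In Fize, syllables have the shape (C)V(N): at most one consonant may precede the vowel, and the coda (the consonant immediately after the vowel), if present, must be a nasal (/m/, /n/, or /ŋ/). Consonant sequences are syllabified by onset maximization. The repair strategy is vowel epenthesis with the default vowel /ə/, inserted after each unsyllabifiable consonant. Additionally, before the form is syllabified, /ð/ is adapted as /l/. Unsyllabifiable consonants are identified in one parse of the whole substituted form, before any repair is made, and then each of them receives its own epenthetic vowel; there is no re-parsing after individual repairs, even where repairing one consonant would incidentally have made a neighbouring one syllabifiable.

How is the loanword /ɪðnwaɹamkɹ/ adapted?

ɪlənəwaɹamkəɹə

Substitution: /ð/ → /l/, giving /ɪlnwaɹamkɹ/.
Under (C)V(N), the unsyllabifiable consonants are /l/, /n/, /k/, /ɹ/ (only a nasal (/m/, /n/, or /ŋ/) is licensed in coda position; onsets are limited to one consonant).
Epenthesis after each stranded consonant: /l/ → /lə/, /n/ → /nə/, /k/ → /kə/, /ɹ/ → /ɹə/.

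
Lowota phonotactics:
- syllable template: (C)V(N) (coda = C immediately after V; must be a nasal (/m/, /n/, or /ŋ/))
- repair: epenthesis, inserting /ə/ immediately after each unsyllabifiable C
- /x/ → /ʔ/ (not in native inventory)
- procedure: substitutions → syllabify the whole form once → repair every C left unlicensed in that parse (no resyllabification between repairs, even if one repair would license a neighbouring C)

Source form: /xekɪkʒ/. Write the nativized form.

Substitution: /x/ → /ʔ/, giving /ʔekɪkʒ/.
Syllabifying with onset maximization leaves /k/, /ʒ/ stranded (only a nasal (/m/, /n/, or /ŋ/) is licensed in coda position; onsets are limited to one consonant).
Epenthesis after each stranded consonant: /k/ → /kə/, /ʒ/ → /ʒə/.

ʔekɪkəʒə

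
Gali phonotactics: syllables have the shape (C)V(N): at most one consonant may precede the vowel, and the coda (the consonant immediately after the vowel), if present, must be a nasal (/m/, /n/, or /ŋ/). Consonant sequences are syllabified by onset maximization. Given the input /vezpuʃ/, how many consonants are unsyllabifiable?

2

The consonants /z/, /ʃ/ cannot be parsed into a legal (C)V(N) syllable (only a nasal (/m/, /n/, or /ŋ/) is licensed in coda position; onsets are limited to one consonant).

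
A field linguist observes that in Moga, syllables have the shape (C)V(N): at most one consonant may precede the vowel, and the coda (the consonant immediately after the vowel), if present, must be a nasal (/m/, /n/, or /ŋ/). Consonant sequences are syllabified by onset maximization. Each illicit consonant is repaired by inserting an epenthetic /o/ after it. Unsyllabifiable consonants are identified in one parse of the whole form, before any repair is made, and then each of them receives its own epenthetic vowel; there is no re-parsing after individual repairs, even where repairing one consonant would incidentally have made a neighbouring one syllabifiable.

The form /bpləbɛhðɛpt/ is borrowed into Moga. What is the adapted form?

Under (C)V(N), the unsyllabifiable consonants are /b/, /p/, /h/, /p/, /t/ (only a nasal (/m/, /n/, or /ŋ/) is licensed in coda position; onsets are limited to one consonant).
Each unlicensed consonant becomes the onset of a new syllable: /b/ → /bo/, /p/ → /po/, /h/ → /ho/, /p/ → /po/, /t/ → /to/.

bopoləbɛhoðɛpoto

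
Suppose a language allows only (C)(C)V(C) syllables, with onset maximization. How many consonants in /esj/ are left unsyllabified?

The consonants /j/ cannot be parsed into a legal (C)(C)V(C) syllable (at most one coda consonant is licensed; onsets may contain at most 2 consonants).

1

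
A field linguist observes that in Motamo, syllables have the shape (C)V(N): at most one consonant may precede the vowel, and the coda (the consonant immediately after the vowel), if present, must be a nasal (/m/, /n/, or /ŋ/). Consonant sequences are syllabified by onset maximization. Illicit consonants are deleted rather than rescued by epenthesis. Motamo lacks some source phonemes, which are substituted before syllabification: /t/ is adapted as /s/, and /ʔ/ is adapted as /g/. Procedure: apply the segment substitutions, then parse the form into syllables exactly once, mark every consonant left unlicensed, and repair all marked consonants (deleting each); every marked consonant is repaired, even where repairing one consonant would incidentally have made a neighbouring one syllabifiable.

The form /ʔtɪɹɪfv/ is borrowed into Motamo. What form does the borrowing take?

sɪɹɪ

Substitution: /ʔ/ → /g/, /t/ → /s/, giving /gsɪɹɪfv/.
Under (C)V(N), the unsyllabifiable consonants are /g/, /f/, /v/ (only a nasal (/m/, /n/, or /ŋ/) is licensed in coda position; onsets are limited to one consonant).
Deleting the stranded consonants removes /g/, /f/, /v/.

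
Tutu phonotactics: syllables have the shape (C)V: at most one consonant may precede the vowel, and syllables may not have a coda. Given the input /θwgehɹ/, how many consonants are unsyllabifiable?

4

The consonants /θ/, /w/, /h/, /ɹ/ cannot be parsed into a legal (C)V syllable (no codas are permitted; onsets are limited to one consonant).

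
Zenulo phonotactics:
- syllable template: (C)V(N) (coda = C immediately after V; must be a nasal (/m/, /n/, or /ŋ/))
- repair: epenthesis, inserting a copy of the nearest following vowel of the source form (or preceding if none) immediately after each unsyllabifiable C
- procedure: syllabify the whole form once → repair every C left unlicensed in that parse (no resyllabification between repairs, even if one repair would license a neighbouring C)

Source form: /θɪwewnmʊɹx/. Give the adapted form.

Under (C)V(N), the unsyllabifiable consonants are /w/, /n/, /ɹ/, /x/ (only a nasal (/m/, /n/, or /ŋ/) is licensed in coda position; onsets are limited to one consonant).
Each unlicensed consonant becomes the onset of a new syllable: /w/ → /wʊ/, /n/ → /nʊ/, /ɹ/ → /ɹʊ/, /x/ → /xʊ/.

θɪwewʊnʊmʊɹʊxʊ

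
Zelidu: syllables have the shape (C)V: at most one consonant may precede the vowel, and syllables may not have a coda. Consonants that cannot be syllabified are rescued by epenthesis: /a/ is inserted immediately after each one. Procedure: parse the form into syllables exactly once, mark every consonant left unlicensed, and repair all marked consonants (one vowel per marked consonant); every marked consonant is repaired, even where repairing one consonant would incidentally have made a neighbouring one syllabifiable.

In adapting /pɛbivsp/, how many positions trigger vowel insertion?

The unsyllabifiable consonants are /v/, /s/, /p/; each receives one epenthetic vowel.

3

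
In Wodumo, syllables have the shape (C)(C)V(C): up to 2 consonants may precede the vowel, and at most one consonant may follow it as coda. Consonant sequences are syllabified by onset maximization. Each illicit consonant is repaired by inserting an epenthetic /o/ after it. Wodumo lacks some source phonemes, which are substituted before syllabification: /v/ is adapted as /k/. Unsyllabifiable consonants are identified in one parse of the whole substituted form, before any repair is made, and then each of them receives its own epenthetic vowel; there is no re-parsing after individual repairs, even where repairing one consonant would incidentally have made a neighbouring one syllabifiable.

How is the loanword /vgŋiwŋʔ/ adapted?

Substitution: /v/ → /k/, giving /kgŋiwŋʔ/.
The consonants /k/, /ŋ/, /ʔ/ cannot be parsed into a legal (C)(C)V(C) syllable (at most one coda consonant is licensed; onsets may contain at most 2 consonants).
Inserting the epenthetic vowel yields /k/ → /ko/, /ŋ/ → /ŋo/, /ʔ/ → /ʔo/.

kogŋiwŋoʔo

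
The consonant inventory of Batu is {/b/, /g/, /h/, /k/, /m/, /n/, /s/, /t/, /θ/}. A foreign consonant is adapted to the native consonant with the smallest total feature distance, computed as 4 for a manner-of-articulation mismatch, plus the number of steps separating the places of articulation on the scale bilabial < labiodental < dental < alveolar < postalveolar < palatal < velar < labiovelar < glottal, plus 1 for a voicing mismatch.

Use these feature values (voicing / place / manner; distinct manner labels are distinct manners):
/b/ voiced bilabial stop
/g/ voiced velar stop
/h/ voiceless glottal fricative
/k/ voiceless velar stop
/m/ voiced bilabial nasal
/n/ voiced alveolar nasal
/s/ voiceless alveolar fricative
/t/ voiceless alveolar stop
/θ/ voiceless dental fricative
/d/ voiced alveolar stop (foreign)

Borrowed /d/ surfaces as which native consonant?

t

/t/ is closest: same manner (stop), place distance 0 (alveolar→alveolar), voicing differs (+1); total 1. Next closest is /b/ at distance 3.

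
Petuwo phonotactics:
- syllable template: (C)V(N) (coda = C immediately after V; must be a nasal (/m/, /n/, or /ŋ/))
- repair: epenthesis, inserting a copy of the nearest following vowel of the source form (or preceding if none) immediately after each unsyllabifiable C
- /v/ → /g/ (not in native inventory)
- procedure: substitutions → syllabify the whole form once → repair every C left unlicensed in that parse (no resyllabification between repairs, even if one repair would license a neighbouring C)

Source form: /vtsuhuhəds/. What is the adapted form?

Substitution: /v/ → /g/, giving /gtsuhuhəds/.
The consonants /g/, /t/, /d/, /s/ cannot be parsed into a legal (C)V(N) syllable (only a nasal (/m/, /n/, or /ŋ/) is licensed in coda position; onsets are limited to one consonant).
Each unlicensed consonant becomes the onset of a new syllable: /g/ → /gu/, /t/ → /tu/, /d/ → /də/, /s/ → /sə/.

gutusuhuhədəsə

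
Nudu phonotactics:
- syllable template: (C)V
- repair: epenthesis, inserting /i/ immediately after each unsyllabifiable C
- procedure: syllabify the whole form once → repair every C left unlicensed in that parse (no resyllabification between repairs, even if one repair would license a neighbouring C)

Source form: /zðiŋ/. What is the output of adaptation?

ziðiŋi

The consonants /z/, /ŋ/ cannot be parsed into a legal (C)V syllable (no codas are permitted; onsets are limited to one consonant).
Epenthesis after each stranded consonant: /z/ → /zi/, /ŋ/ → /ŋi/.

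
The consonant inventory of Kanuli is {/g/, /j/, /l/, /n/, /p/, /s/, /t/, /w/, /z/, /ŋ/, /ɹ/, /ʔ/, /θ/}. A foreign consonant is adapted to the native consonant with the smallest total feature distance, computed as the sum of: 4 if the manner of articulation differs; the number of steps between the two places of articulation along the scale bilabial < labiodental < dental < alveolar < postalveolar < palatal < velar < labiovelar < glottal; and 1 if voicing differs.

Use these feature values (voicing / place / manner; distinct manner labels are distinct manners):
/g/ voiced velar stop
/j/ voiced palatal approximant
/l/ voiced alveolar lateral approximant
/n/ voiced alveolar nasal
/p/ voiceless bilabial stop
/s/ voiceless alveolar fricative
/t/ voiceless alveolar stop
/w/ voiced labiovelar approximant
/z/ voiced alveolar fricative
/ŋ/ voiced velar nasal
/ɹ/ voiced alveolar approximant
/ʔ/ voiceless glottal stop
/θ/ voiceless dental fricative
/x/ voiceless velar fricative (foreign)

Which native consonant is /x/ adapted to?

/s/ is closest: same manner (fricative), place distance 3 (velar→alveolar), same voicing; total 3. Next closest is /z/ at distance 4.

s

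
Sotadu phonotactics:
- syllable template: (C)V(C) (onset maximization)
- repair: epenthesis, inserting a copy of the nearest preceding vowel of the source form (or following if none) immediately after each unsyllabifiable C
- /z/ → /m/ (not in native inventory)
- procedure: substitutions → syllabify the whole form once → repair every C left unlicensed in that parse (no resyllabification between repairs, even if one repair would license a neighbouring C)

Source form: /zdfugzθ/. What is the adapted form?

Substitution: /z/ → /m/, giving /mdfugmθ/.
The consonants /m/, /d/, /m/, /θ/ cannot be parsed into a legal (C)V(C) syllable (at most one coda consonant is licensed; onsets are limited to one consonant).
Epenthesis after each stranded consonant: /m/ → /mu/, /d/ → /du/, /m/ → /mu/, /θ/ → /θu/.

mudufugmuθu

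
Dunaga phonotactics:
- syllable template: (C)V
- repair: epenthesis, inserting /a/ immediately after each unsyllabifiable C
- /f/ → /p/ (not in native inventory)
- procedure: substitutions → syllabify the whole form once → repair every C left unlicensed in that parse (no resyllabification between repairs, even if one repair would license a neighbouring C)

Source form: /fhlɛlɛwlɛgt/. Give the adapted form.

Substitution: /f/ → /p/, giving /phlɛlɛwlɛgt/.
The consonants /p/, /h/, /w/, /g/, /t/ cannot be parsed into a legal (C)V syllable (no codas are permitted; onsets are limited to one consonant).
Inserting the epenthetic vowel yields /p/ → /pa/, /h/ → /ha/, /w/ → /wa/, /g/ → /ga/, /t/ → /ta/.

pahalɛlɛwalɛgata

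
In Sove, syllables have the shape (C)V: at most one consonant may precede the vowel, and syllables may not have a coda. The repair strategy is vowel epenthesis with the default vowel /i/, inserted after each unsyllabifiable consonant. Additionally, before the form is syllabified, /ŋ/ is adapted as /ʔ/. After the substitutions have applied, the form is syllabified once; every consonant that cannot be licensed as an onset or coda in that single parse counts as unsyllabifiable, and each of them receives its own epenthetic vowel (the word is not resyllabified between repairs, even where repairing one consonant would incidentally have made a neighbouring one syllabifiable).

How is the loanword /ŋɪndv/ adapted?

Substitution: /ŋ/ → /ʔ/, giving /ʔɪndv/.
The consonants /n/, /d/, /v/ cannot be parsed into a legal (C)V syllable (no codas are permitted; onsets are limited to one consonant).
Inserting the epenthetic vowel yields /n/ → /ni/, /d/ → /di/, /v/ → /vi/.

ʔɪnidivi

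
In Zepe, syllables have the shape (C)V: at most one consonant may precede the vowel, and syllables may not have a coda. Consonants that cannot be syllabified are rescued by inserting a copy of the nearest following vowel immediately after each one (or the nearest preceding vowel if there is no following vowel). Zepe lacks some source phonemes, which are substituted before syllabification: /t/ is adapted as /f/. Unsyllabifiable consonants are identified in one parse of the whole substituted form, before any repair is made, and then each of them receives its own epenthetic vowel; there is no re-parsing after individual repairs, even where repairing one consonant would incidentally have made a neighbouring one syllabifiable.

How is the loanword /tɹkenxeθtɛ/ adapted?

Substitution: /t/ → /f/, giving /fɹkenxeθfɛ/.
The consonants /f/, /ɹ/, /n/, /θ/ cannot be parsed into a legal (C)V syllable (no codas are permitted; onsets are limited to one consonant).
Each unlicensed consonant becomes the onset of a new syllable: /f/ → /fe/, /ɹ/ → /ɹe/, /n/ → /ne/, /θ/ → /θɛ/.

feɹekenexeθɛfɛ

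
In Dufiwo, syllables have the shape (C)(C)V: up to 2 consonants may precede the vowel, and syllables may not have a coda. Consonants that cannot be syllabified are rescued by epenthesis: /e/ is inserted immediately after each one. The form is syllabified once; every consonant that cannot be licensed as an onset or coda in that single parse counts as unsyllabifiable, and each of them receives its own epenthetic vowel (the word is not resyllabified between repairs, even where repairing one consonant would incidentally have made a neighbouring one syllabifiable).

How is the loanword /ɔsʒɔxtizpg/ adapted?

The consonants /z/, /p/, /g/ cannot be parsed into a legal (C)(C)V syllable (no codas are permitted; onsets may contain at most 2 consonants).
Each unlicensed consonant becomes the onset of a new syllable: /z/ → /ze/, /p/ → /pe/, /g/ → /ge/.

ɔsʒɔxtizepege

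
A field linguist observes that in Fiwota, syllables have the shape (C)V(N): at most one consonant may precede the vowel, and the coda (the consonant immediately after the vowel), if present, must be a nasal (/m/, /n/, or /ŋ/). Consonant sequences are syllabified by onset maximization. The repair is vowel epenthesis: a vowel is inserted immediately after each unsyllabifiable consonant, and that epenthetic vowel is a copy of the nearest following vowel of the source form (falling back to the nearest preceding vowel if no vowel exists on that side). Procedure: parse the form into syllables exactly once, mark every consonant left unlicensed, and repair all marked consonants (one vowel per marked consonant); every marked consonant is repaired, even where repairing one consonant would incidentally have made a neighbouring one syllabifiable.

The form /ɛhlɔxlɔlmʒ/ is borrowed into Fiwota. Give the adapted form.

Syllabifying with onset maximization leaves /h/, /x/, /l/, /m/, /ʒ/ stranded (only a nasal (/m/, /n/, or /ŋ/) is licensed in coda position; onsets are limited to one consonant).
Each unlicensed consonant becomes the onset of a new syllable: /h/ → /hɔ/, /x/ → /xɔ/, /l/ → /lɔ/, /m/ → /mɔ/, /ʒ/ → /ʒɔ/.

ɛhɔlɔxɔlɔlɔmɔʒɔ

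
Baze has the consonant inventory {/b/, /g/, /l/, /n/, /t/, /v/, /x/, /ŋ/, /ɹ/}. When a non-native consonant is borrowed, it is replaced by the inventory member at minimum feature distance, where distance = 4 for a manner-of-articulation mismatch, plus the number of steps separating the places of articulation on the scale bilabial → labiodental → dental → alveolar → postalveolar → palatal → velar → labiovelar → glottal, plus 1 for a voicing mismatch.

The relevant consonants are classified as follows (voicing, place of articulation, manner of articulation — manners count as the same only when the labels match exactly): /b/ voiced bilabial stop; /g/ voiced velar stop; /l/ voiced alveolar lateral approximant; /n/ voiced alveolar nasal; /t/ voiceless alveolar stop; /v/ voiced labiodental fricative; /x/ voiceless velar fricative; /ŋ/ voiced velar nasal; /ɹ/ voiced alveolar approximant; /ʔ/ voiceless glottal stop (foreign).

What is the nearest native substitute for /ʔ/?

/g/ is closest: same manner (stop), place distance 2 (glottal→velar), voicing differs (+1); total 3. Next closest is /t/ at distance 5.

g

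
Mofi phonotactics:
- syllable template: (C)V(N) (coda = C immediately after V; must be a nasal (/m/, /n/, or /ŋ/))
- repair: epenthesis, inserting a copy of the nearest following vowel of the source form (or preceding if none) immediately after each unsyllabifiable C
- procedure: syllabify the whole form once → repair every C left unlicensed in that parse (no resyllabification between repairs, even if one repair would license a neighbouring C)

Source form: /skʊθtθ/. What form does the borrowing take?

Under (C)V(N), the unsyllabifiable consonants are /s/, /θ/, /t/, /θ/ (only a nasal (/m/, /n/, or /ŋ/) is licensed in coda position; onsets are limited to one consonant).
Inserting the epenthetic vowel yields /s/ → /sʊ/, /θ/ → /θʊ/, /t/ → /tʊ/, /θ/ → /θʊ/.

sʊkʊθʊtʊθʊ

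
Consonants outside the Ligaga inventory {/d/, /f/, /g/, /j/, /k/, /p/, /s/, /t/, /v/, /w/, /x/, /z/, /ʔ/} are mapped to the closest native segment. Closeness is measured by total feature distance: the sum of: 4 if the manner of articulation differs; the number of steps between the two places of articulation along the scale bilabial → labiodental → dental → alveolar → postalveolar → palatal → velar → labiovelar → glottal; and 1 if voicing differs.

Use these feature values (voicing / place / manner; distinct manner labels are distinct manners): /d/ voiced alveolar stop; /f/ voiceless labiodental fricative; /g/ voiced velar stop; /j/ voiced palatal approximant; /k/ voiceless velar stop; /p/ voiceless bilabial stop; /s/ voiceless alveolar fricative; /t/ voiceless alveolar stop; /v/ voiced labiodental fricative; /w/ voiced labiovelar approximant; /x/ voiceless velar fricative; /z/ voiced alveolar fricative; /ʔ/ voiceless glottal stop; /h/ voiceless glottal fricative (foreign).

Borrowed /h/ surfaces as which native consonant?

/x/ is closest: same manner (fricative), place distance 2 (glottal→velar), same voicing; total 2. Next closest is /ʔ/ at distance 4.

x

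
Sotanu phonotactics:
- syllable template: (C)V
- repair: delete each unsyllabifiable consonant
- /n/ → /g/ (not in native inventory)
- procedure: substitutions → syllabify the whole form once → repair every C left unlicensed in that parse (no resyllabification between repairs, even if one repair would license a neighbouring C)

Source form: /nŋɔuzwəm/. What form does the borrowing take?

ŋɔuwə

Substitution: /n/ → /g/, giving /gŋɔuzwəm/.
Syllabifying with onset maximization leaves /g/, /z/, /m/ stranded (no codas are permitted; onsets are limited to one consonant).
Deleting the stranded consonants removes /g/, /z/, /m/.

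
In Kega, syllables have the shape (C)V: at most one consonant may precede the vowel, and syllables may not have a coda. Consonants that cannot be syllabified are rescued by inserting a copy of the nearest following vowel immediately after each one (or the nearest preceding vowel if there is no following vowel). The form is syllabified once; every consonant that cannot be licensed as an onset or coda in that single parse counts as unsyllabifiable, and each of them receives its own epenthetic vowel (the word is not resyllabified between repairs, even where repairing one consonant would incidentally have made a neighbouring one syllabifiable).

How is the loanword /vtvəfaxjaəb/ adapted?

vətəvəfaxajaəbə

Under (C)V, the unsyllabifiable consonants are /v/, /t/, /x/, /b/ (no codas are permitted; onsets are limited to one consonant).
Each unlicensed consonant becomes the onset of a new syllable: /v/ → /və/, /t/ → /tə/, /x/ → /xa/, /b/ → /bə/.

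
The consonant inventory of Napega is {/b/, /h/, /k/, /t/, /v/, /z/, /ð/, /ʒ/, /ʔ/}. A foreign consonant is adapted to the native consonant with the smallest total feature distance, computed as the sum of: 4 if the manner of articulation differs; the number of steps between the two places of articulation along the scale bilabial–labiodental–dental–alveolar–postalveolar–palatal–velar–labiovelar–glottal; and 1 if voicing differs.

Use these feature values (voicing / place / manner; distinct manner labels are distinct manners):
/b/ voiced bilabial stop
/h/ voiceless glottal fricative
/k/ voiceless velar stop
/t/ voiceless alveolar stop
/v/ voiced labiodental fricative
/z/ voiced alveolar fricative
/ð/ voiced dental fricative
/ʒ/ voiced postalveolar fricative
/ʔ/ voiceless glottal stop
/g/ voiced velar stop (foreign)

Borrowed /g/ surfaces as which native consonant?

k

/k/ is closest: same manner (stop), place distance 0 (velar→velar), voicing differs (+1); total 1. Next closest is /ʔ/ at distance 3.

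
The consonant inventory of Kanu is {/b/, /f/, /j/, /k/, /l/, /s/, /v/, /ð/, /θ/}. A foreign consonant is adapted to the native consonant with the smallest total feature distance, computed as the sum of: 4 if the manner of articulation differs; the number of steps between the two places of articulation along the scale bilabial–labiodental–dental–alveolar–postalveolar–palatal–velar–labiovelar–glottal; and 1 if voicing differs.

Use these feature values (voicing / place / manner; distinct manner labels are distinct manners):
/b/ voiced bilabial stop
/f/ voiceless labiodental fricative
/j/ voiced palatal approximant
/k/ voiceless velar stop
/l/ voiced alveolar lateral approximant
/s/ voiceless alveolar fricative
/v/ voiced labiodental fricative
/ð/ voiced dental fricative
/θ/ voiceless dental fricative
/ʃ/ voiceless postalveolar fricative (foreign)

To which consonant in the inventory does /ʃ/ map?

/s/ is closest: same manner (fricative), place distance 1 (postalveolar→alveolar), same voicing; total 1. Next closest is /θ/ at distance 2.

s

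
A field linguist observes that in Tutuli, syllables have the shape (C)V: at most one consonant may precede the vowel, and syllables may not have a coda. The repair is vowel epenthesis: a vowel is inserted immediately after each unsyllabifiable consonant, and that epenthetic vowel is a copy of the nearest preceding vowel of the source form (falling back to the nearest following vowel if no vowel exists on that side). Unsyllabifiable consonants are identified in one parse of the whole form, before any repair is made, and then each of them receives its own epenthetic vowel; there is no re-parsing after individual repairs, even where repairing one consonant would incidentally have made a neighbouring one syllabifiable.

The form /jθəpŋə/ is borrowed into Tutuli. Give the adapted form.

Under (C)V, the unsyllabifiable consonants are /j/, /p/ (no codas are permitted; onsets are limited to one consonant).
Inserting the epenthetic vowel yields /j/ → /jə/, /p/ → /pə/.

jəθəpəŋə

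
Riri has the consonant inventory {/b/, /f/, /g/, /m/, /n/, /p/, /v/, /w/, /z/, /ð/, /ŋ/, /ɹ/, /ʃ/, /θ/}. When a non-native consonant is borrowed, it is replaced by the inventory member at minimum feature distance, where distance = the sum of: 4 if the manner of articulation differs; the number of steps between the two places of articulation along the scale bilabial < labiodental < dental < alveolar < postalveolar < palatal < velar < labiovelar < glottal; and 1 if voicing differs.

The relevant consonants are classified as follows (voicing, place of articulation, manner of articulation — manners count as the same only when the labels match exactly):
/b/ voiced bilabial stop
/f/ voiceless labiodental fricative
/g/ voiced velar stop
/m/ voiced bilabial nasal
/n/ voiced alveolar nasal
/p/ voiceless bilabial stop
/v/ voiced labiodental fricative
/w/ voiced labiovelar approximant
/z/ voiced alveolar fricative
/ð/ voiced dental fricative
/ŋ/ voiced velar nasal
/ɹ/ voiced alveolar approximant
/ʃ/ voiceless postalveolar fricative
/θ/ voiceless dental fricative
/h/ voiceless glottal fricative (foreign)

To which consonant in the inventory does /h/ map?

ʃ

/ʃ/ is closest: same manner (fricative), place distance 4 (glottal→postalveolar), same voicing; total 4. Next closest is /w/ at distance 6.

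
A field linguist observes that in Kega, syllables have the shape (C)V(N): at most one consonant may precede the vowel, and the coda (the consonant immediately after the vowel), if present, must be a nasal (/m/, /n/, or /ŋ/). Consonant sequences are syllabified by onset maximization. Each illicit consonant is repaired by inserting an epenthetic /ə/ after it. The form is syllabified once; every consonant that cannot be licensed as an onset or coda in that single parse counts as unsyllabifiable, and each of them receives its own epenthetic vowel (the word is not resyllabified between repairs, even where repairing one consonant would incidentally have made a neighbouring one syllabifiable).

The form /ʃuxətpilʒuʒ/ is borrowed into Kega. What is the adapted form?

Under (C)V(N), the unsyllabifiable consonants are /t/, /l/, /ʒ/ (only a nasal (/m/, /n/, or /ŋ/) is licensed in coda position; onsets are limited to one consonant).
Epenthesis after each stranded consonant: /t/ → /tə/, /l/ → /lə/, /ʒ/ → /ʒə/.

ʃuxətəpiləʒuʒə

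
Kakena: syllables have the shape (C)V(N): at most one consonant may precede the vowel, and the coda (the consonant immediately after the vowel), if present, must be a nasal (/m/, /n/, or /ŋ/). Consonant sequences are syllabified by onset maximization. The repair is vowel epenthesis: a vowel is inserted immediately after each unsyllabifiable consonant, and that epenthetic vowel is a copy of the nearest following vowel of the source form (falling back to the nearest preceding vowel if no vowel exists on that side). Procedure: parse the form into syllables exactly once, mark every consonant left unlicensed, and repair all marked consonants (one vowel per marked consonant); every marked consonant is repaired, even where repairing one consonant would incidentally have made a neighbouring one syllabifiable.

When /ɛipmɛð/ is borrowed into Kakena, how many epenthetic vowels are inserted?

The unsyllabifiable consonants are /p/, /ð/; each receives one epenthetic vowel.

2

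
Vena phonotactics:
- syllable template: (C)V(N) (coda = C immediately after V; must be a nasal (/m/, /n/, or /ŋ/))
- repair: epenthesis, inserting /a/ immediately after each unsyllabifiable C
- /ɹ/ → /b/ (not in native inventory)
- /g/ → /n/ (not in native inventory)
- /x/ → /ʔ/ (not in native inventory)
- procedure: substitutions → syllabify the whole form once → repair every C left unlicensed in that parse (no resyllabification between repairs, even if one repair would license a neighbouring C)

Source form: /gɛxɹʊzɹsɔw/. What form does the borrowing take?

Substitution: /g/ → /n/, /x/ → /ʔ/, /ɹ/ → /b/, giving /nɛʔbʊzbsɔw/.
Under (C)V(N), the unsyllabifiable consonants are /ʔ/, /z/, /b/, /w/ (only a nasal (/m/, /n/, or /ŋ/) is licensed in coda position; onsets are limited to one consonant).
Inserting the epenthetic vowel yields /ʔ/ → /ʔa/, /z/ → /za/, /b/ → /ba/, /w/ → /wa/.

nɛʔabʊzabasɔwa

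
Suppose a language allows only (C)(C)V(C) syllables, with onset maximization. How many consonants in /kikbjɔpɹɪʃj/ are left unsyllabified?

The consonants /j/ cannot be parsed into a legal (C)(C)V(C) syllable (at most one coda consonant is licensed; onsets may contain at most 2 consonants).

1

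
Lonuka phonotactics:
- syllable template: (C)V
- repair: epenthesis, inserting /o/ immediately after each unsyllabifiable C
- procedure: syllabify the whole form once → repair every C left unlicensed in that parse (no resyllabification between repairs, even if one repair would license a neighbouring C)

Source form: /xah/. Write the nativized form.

xaho

The consonants /h/ cannot be parsed into a legal (C)V syllable (no codas are permitted; onsets are limited to one consonant).
Inserting the epenthetic vowel yields /h/ → /ho/.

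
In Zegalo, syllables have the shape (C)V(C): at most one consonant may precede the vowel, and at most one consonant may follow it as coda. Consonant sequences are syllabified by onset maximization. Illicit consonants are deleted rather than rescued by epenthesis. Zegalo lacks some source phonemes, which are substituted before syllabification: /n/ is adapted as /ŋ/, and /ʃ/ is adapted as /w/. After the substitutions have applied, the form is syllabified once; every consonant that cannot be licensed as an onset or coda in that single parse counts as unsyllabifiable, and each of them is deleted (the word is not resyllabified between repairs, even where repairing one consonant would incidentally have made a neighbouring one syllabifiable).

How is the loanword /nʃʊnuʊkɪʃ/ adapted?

Substitution: /n/ → /ŋ/, /ʃ/ → /w/, giving /ŋwʊŋuʊkɪw/.
The consonants /ŋ/ cannot be parsed into a legal (C)V(C) syllable (at most one coda consonant is licensed; onsets are limited to one consonant).
Each unlicensed consonant is deleted: /ŋ/.

wʊŋuʊkɪw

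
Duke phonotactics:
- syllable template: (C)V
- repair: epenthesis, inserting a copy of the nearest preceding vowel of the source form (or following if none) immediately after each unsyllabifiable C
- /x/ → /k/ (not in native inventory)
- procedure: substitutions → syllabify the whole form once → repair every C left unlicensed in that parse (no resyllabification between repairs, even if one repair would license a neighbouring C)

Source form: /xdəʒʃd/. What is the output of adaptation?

Substitution: /x/ → /k/, giving /kdəʒʃd/.
The consonants /k/, /ʒ/, /ʃ/, /d/ cannot be parsed into a legal (C)V syllable (no codas are permitted; onsets are limited to one consonant).
Epenthesis after each stranded consonant: /k/ → /kə/, /ʒ/ → /ʒə/, /ʃ/ → /ʃə/, /d/ → /də/.

kədəʒəʃədə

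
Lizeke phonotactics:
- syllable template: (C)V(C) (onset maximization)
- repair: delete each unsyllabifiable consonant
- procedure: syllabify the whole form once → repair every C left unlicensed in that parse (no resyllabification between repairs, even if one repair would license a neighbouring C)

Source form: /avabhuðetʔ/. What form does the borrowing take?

Under (C)V(C), the unsyllabifiable consonants are /ʔ/ (at most one coda consonant is licensed; onsets are limited to one consonant).
Each unlicensed consonant is deleted: /ʔ/.

avabhuðet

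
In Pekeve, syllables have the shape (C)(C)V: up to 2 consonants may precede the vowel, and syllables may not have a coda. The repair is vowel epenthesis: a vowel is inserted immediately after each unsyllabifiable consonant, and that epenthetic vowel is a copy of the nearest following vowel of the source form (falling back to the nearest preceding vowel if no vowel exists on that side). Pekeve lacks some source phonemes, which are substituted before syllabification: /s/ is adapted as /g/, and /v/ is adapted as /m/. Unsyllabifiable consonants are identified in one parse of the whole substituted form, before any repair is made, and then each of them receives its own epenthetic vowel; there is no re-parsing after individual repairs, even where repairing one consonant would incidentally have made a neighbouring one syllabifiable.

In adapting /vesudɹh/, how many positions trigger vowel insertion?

After substitution the input is /megudɹh/.
The unsyllabifiable consonants are /d/, /ɹ/, /h/; each receives one epenthetic vowel.

3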